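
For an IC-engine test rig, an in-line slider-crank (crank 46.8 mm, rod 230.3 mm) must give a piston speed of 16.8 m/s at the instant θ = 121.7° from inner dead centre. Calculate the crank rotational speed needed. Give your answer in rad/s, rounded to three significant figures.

473

For an in-line slider-crank, |v_piston| = rω|sinθ|·[1 + r cosθ/√(L² − r² sin²θ)].
With r = 0.0468 m, L = 0.2303 m, θ = 121.7°: the bracketed kinematic factor |dx/dθ| = 0.035501 m.
ω = v/|dx/dθ| = 16.8/0.035501 = 473.23 rad/s.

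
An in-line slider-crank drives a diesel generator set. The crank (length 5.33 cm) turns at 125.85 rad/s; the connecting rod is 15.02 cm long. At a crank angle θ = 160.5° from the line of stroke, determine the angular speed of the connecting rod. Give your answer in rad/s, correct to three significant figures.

ω = 125.8 rad/s
The rod makes angle φ with the slider axis where L sinφ = r sinθ; differentiating, L cosφ·φ̇ = r ω cosθ.
L cosφ = √(L² − r² sin²θ) = 0.14914 m.
|ω_rod| = r ω |cosθ| / √(L² − r² sin²θ) = 0.0533·125.8·0.94264/0.14914 = 42.396 rad/s.

42.4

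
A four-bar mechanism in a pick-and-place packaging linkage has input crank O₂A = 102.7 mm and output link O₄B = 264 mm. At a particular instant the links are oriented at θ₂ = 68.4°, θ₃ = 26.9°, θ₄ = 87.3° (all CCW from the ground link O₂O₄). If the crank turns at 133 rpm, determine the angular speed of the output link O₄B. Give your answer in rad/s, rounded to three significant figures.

ω₂ = 13.93 rad/s (from 133 rpm).
Differentiating the loop-closure r₂e^{iθ₂}+r₃e^{iθ₃}=r₁+r₄e^{iθ₄} gives r₂ω₂e^{iθ₂}+r₃ω₃e^{iθ₃}=r₄ω₄e^{iθ₄}.
Eliminating the other unknown: ω₄ = r₂ω₂ sin(θ₂−θ₃) / [r₄ sin(θ₄−θ₃)].
Numerator sine = +0.66262; denominator sine = +0.86949.
Result = 0.1027·13.93·(+0.66262) / (0.264·(+0.86949)) = +4.129 rad/s; magnitude 4.129 rad/s.

4.13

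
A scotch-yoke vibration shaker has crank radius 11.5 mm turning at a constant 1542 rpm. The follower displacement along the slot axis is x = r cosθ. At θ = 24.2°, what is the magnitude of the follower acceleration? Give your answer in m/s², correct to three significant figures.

ω = 161.5 rad/s (from 1542 rpm).
x = r cosθ ⇒ ẍ = −rω² cosθ (ω constant).
|a| = rω²|cosθ| = 0.0115·(161.5)²·|cos 24.2°| = 273.51 m/s².

274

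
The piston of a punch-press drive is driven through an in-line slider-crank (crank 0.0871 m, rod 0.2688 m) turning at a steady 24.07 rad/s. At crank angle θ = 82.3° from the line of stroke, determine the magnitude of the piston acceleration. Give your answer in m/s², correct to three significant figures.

9.85

ω = 24.07 rad/s
x(θ) = r cosθ + √(L² − r² sin²θ); with ω constant, a = ω²·d²x/dθ².
d²x/dθ² = −r cosθ − r²(cos2θ)/√u − r⁴ sin²2θ/(4u^{3/2}),  u = L² − r² sin²θ = 0.0648032 m².
Substituting r = 0.0871 m, L = 0.2688 m, θ = 82.3°: d²x/dθ² = +0.017 m.
a = ω²·d²x/dθ² = (24.07)²·(+0.017) = +9.8491 m/s²;  |a| = 9.8491 m/s².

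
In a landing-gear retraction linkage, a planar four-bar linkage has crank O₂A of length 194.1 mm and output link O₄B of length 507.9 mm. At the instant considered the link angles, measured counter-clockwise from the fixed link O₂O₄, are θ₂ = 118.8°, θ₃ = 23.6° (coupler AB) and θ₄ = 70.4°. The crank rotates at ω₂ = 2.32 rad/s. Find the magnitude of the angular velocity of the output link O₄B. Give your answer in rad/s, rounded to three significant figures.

ω₂ = 2.32 rad/s
Differentiating the loop-closure r₂e^{iθ₂}+r₃e^{iθ₃}=r₁+r₄e^{iθ₄} gives r₂ω₂e^{iθ₂}+r₃ω₃e^{iθ₃}=r₄ω₄e^{iθ₄}.
Eliminating the other unknown: ω₄ = r₂ω₂ sin(θ₂−θ₃) / [r₄ sin(θ₄−θ₃)].
Numerator sine = +0.99588; denominator sine = +0.72897.
Result = 0.1941·2.32·(+0.99588) / (0.5079·(+0.72897)) = +1.2113 rad/s; magnitude 1.2113 rad/s.

1.21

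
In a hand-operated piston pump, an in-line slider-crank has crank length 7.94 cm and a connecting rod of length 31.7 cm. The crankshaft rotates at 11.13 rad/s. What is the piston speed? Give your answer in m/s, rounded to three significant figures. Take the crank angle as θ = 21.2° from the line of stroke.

0.395

ω = 11.13 rad/s
For an in-line slider-crank, x = r cosθ + √(L² − r² sin²θ), so v = −rω sinθ·[1 + r cosθ/√(L² − r² sin²θ)].
With r = 0.0794 m, L = 0.317 m, θ = 21.2°: √(L² − r² sin²θ) = 0.3157 m.
v = −0.0794·11.13·0.36162·[1 + 0.0794·0.93232/0.3157] = -0.39451 m/s.
|v| = 0.39451 m/s.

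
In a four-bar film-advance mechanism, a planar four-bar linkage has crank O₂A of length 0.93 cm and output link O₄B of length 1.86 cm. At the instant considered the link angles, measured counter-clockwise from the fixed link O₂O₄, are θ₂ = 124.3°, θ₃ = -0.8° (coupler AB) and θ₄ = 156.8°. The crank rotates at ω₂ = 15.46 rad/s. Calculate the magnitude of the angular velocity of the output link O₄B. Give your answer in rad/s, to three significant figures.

16.6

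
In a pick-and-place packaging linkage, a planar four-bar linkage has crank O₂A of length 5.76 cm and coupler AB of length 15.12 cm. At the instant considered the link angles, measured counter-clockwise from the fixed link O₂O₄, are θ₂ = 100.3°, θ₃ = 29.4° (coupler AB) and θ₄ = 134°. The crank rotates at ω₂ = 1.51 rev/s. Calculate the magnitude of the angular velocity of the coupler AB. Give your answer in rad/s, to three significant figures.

2.07

ω₂ = 9.488 rad/s (from 1.51 rev/s).
Differentiating the loop-closure r₂e^{iθ₂}+r₃e^{iθ₃}=r₁+r₄e^{iθ₄} gives r₂ω₂e^{iθ₂}+r₃ω₃e^{iθ₃}=r₄ω₄e^{iθ₄}.
Eliminating the other unknown: ω₃ = r₂ω₂ sin(θ₄−θ₂) / [r₃ sin(θ₃−θ₄)].
Numerator sine = +0.55484; denominator sine = -0.96771.
Result = 0.0576·9.488·(+0.55484) / (0.1512·(-0.96771)) = -2.0723 rad/s; magnitude 2.0723 rad/s.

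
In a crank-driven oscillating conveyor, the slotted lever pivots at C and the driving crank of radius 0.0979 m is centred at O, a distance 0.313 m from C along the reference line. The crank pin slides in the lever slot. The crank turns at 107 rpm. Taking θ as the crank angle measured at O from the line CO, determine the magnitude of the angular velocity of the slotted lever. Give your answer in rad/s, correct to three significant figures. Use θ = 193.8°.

ω = 11.21 rad/s (from 107 rpm).
Crank pin A relative to C: A = (d + r cosθ, r sinθ); lever angle φ = atan2(r sinθ, d + r cosθ).
Differentiating tanφ: φ̇ = rω(d cosθ + r)/(d² + r² + 2dr cosθ).
d² + r² + 2dr cosθ = |CA|² = 0.0480371 m²;  d cosθ + r = -0.20607 m.
|ω_lever| = |0.0979·11.21·-0.20607| / 0.0480371 = 4.7057 rad/s.

4.71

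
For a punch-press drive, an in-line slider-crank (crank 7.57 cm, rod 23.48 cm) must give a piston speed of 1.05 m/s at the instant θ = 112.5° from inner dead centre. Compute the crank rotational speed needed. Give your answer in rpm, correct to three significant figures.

165

For an in-line slider-crank, |v_piston| = rω|sinθ|·[1 + r cosθ/√(L² − r² sin²θ)].
With r = 0.0757 m, L = 0.2348 m, θ = 112.5°: the bracketed kinematic factor |dx/dθ| = 0.060899 m.
ω = v/|dx/dθ| = 1.05/0.060899 = 17.242 rad/s.
N = 60ω/(2π) = 164.65 rpm.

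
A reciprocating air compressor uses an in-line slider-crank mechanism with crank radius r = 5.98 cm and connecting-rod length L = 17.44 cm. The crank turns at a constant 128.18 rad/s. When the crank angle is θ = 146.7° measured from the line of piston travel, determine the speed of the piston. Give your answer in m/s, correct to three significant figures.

2.98

ω = 128.2 rad/s
For an in-line slider-crank, x = r cosθ + √(L² − r² sin²θ), so v = −rω sinθ·[1 + r cosθ/√(L² − r² sin²θ)].
With r = 0.0598 m, L = 0.1744 m, θ = 146.7°: √(L² − r² sin²θ) = 0.17128 m.
v = −0.0598·128.2·0.54902·[1 + 0.0598·-0.83581/0.17128] = -2.9803 m/s.
|v| = 2.9803 m/s.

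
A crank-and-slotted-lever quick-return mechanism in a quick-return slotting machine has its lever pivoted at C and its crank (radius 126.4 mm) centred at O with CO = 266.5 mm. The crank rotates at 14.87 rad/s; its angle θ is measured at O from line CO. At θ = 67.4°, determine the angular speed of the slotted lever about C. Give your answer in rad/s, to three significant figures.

ω = 14.87 rad/s
Crank pin A relative to C: A = (d + r cosθ, r sinθ); lever angle φ = atan2(r sinθ, d + r cosθ).
Differentiating tanφ: φ̇ = rω(d cosθ + r)/(d² + r² + 2dr cosθ).
d² + r² + 2dr cosθ = |CA|² = 0.11289 m²;  d cosθ + r = +0.22881 m.
|ω_lever| = |0.1264·14.87·+0.22881| / 0.11289 = 3.8097 rad/s.

3.81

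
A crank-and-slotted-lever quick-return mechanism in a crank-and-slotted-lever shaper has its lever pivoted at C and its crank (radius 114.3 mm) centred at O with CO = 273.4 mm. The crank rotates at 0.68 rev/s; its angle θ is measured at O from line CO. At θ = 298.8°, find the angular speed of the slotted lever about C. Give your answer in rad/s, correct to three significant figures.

1.02

ω = 4.273 rad/s (from 0.68 rev/s).
Crank pin A relative to C: A = (d + r cosθ, r sinθ); lever angle φ = atan2(r sinθ, d + r cosθ).
Differentiating tanφ: φ̇ = rω(d cosθ + r)/(d² + r² + 2dr cosθ).
d² + r² + 2dr cosθ = |CA|² = 0.117921 m²;  d cosθ + r = +0.24601 m.
|ω_lever| = |0.1143·4.273·+0.24601| / 0.117921 = 1.0188 rad/s.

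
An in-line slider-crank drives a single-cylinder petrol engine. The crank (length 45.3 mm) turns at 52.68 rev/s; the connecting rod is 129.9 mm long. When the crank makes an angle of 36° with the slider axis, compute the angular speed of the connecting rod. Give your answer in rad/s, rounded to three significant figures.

ω = 331 rad/s (converted from 52.68 rev/s).
The rod makes angle φ with the slider axis where L sinφ = r sinθ; differentiating, L cosφ·φ̇ = r ω cosθ.
L cosφ = √(L² − r² sin²θ) = 0.12714 m.
|ω_rod| = r ω |cosθ| / √(L² − r² sin²θ) = 0.0453·331·0.80902/0.12714 = 95.41 rad/s.

95.4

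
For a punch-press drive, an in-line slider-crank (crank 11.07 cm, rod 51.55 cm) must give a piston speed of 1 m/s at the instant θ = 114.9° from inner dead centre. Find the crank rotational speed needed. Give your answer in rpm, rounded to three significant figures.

For an in-line slider-crank, |v_piston| = rω|sinθ|·[1 + r cosθ/√(L² − r² sin²θ)].
With r = 0.1107 m, L = 0.5155 m, θ = 114.9°: the bracketed kinematic factor |dx/dθ| = 0.091154 m.
ω = v/|dx/dθ| = 1/0.091154 = 10.97 rad/s.
N = 60ω/(2π) = 104.76 rpm.

105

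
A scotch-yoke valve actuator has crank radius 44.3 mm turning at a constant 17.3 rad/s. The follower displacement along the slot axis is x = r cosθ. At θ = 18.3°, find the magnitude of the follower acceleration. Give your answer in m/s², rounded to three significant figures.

ω = 17.3 rad/s
x = r cosθ ⇒ ẍ = −rω² cosθ (ω constant).
|a| = rω²|cosθ| = 0.0443·(17.3)²·|cos 18.3°| = 12.588 m/s².

12.6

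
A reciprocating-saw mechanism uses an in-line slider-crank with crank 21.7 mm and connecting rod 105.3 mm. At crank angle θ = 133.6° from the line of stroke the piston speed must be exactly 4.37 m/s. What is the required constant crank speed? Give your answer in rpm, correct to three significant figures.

For an in-line slider-crank, |v_piston| = rω|sinθ|·[1 + r cosθ/√(L² − r² sin²θ)].
With r = 0.0217 m, L = 0.1053 m, θ = 133.6°: the bracketed kinematic factor |dx/dθ| = 0.013456 m.
ω = v/|dx/dθ| = 4.37/0.013456 = 324.76 rad/s.
N = 60ω/(2π) = 3101.3 rpm.

3100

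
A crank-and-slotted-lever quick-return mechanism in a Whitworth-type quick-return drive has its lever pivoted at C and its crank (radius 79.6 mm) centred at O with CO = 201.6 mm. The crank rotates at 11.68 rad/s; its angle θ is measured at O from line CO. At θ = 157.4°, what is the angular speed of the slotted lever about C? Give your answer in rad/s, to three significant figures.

5.71

ω = 11.68 rad/s
Crank pin A relative to C: A = (d + r cosθ, r sinθ); lever angle φ = atan2(r sinθ, d + r cosθ).
Differentiating tanφ: φ̇ = rω(d cosθ + r)/(d² + r² + 2dr cosθ).
d² + r² + 2dr cosθ = |CA|² = 0.0173485 m²;  d cosθ + r = -0.10652 m.
|ω_lever| = |0.0796·11.68·-0.10652| / 0.0173485 = 5.7085 rad/s.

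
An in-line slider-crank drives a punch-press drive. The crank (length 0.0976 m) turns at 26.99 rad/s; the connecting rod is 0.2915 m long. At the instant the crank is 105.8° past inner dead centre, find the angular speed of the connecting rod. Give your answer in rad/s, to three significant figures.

ω = 26.99 rad/s
The rod makes angle φ with the slider axis where L sinφ = r sinθ; differentiating, L cosφ·φ̇ = r ω cosθ.
L cosφ = √(L² − r² sin²θ) = 0.27596 m.
|ω_rod| = r ω |cosθ| / √(L² − r² sin²θ) = 0.0976·26.99·0.27228/0.27596 = 2.5991 rad/s.

2.60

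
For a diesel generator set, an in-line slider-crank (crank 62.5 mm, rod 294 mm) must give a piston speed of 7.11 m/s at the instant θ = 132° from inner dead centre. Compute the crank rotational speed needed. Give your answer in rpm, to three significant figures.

1710

For an in-line slider-crank, |v_piston| = rω|sinθ|·[1 + r cosθ/√(L² − r² sin²θ)].
With r = 0.0625 m, L = 0.294 m, θ = 132°: the bracketed kinematic factor |dx/dθ| = 0.039756 m.
ω = v/|dx/dθ| = 7.11/0.039756 = 178.84 rad/s.
N = 60ω/(2π) = 1707.8 rpm.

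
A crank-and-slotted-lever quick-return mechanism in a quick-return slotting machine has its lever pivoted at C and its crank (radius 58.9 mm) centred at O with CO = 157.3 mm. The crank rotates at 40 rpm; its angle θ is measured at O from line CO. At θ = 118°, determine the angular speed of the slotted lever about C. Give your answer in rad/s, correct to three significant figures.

0.189

ω = 4.189 rad/s (from 40 rpm).
Crank pin A relative to C: A = (d + r cosθ, r sinθ); lever angle φ = atan2(r sinθ, d + r cosθ).
Differentiating tanφ: φ̇ = rω(d cosθ + r)/(d² + r² + 2dr cosθ).
d² + r² + 2dr cosθ = |CA|² = 0.0195132 m²;  d cosθ + r = -0.014948 m.
|ω_lever| = |0.0589·4.189·-0.014948| / 0.0195132 = 0.189 rad/s.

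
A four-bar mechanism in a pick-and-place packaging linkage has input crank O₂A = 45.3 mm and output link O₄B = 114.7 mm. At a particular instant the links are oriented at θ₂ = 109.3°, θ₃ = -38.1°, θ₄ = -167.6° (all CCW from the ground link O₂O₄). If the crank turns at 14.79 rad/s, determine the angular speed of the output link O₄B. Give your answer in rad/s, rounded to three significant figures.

4.08

ω₂ = 14.79 rad/s
Differentiating the loop-closure r₂e^{iθ₂}+r₃e^{iθ₃}=r₁+r₄e^{iθ₄} gives r₂ω₂e^{iθ₂}+r₃ω₃e^{iθ₃}=r₄ω₄e^{iθ₄}.
Eliminating the other unknown: ω₄ = r₂ω₂ sin(θ₂−θ₃) / [r₄ sin(θ₄−θ₃)].
Numerator sine = +0.53877; denominator sine = -0.77162.
Result = 0.0453·14.79·(+0.53877) / (0.1147·(-0.77162)) = -4.0785 rad/s; magnitude 4.0785 rad/s.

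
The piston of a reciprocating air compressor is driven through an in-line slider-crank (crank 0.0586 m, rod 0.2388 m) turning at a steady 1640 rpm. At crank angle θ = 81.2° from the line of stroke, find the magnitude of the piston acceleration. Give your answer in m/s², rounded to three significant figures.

ω = 2π·1640/60 = 171.7 rad/s
x(θ) = r cosθ + √(L² − r² sin²θ); with ω constant, a = ω²·d²x/dθ².
d²x/dθ² = −r cosθ − r²(cos2θ)/√u − r⁴ sin²2θ/(4u^{3/2}),  u = L² − r² sin²θ = 0.0536719 m².
Substituting r = 0.0586 m, L = 0.2388 m, θ = 81.2°: d²x/dθ² = +0.005142 m.
a = ω²·d²x/dθ² = (171.7)²·(+0.005142) = +151.66 m/s²;  |a| = 151.66 m/s².

152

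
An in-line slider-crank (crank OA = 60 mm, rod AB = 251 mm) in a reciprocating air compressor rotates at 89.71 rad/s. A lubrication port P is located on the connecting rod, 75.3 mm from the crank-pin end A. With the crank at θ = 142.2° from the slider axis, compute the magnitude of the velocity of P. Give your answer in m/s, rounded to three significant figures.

ω = 89.71 rad/s.  Crank-pin speed |V_A| = rω = 5.3826 m/s, perpendicular to OA.
Rod angle: sinφ = −(r/L) sinθ ⇒ φ = -8.425°; ω_rod = −rω cosθ/√(L²−r²sin²θ) = +17.129 rad/s.
V_P = V_A + ω_rod × AP, with AP = 0.0753 m along the rod.
Components: V_Px = −rω sinθ − a·ω_rod·sinφ = -3.1101 m/s;  V_Py = rω cosθ + a·ω_rod·cosφ = -2.9772 m/s.
|V_P| = √(V_Px² + V_Py²) = 4.3053 m/s.

4.31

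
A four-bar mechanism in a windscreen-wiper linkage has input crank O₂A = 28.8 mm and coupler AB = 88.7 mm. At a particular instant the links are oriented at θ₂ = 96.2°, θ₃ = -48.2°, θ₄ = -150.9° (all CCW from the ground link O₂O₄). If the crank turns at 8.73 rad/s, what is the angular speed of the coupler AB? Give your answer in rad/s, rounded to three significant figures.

2.68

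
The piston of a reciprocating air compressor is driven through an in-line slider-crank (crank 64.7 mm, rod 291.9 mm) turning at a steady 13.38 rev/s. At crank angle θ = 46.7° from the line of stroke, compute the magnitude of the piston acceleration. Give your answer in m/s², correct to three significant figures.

ω = 2π·13.4 = 84.07 rad/s
x(θ) = r cosθ + √(L² − r² sin²θ); with ω constant, a = ω²·d²x/dθ².
d²x/dθ² = −r cosθ − r²(cos2θ)/√u − r⁴ sin²2θ/(4u^{3/2}),  u = L² − r² sin²θ = 0.0829884 m².
Substituting r = 0.0647 m, L = 0.2919 m, θ = 46.7°: d²x/dθ² = -0.043693 m.
a = ω²·d²x/dθ² = (84.07)²·(-0.043693) = -308.81 m/s²;  |a| = 308.81 m/s².

309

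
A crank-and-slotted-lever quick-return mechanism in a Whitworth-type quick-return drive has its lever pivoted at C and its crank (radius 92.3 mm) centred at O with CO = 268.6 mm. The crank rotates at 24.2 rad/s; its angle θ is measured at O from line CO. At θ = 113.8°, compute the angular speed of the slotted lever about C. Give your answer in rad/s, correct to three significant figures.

0.593

ω = 24.2 rad/s
Crank pin A relative to C: A = (d + r cosθ, r sinθ); lever angle φ = atan2(r sinθ, d + r cosθ).
Differentiating tanφ: φ̇ = rω(d cosθ + r)/(d² + r² + 2dr cosθ).
d² + r² + 2dr cosθ = |CA|² = 0.060656 m²;  d cosθ + r = -0.016092 m.
|ω_lever| = |0.0923·24.2·-0.016092| / 0.060656 = 0.5926 rad/s.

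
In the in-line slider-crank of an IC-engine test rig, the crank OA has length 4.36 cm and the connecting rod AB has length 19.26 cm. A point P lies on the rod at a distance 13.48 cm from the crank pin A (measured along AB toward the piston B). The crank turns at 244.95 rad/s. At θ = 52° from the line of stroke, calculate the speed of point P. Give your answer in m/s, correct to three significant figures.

9.46

ω = 244.9 rad/s.  Crank-pin speed |V_A| = rω = 10.68 m/s, perpendicular to OA.
Rod angle: sinφ = −(r/L) sinθ ⇒ φ = -10.276°; ω_rod = −rω cosθ/√(L²−r²sin²θ) = -34.695 rad/s.
V_P = V_A + ω_rod × AP, with AP = 0.1348 m along the rod.
Components: V_Px = −rω sinθ − a·ω_rod·sinφ = -9.2501 m/s;  V_Py = rω cosθ + a·ω_rod·cosφ = +1.9732 m/s.
|V_P| = √(V_Px² + V_Py²) = 9.4582 m/s.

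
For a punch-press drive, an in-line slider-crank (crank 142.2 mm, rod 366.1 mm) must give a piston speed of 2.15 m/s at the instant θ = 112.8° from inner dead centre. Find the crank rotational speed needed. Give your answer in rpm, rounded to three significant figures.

187

For an in-line slider-crank, |v_piston| = rω|sinθ|·[1 + r cosθ/√(L² − r² sin²θ)].
With r = 0.1422 m, L = 0.3661 m, θ = 112.8°: the bracketed kinematic factor |dx/dθ| = 0.10996 m.
ω = v/|dx/dθ| = 2.15/0.10996 = 19.553 rad/s.
N = 60ω/(2π) = 186.72 rpm.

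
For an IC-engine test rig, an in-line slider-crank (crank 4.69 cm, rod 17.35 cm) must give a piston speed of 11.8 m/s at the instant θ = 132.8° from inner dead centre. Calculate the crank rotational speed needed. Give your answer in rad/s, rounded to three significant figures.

422

For an in-line slider-crank, |v_piston| = rω|sinθ|·[1 + r cosθ/√(L² − r² sin²θ)].
With r = 0.0469 m, L = 0.1735 m, θ = 132.8°: the bracketed kinematic factor |dx/dθ| = 0.027964 m.
ω = v/|dx/dθ| = 11.8/0.027964 = 421.98 rad/s.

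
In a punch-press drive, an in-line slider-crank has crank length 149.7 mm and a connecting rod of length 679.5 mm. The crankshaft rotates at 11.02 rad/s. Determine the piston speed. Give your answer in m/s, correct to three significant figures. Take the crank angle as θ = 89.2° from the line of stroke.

ω = 11.02 rad/s
For an in-line slider-crank, x = r cosθ + √(L² − r² sin²θ), so v = −rω sinθ·[1 + r cosθ/√(L² − r² sin²θ)].
With r = 0.1497 m, L = 0.6795 m, θ = 89.2°: √(L² − r² sin²θ) = 0.66281 m.
v = −0.1497·11.02·0.99990·[1 + 0.1497·0.01396/0.66281] = -1.6547 m/s.
|v| = 1.6547 m/s.

1.65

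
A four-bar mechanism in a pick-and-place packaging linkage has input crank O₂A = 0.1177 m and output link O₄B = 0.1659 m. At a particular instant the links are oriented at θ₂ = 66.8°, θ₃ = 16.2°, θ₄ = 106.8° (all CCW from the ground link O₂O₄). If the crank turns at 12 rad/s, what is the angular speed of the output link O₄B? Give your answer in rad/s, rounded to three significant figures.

6.58

ω₂ = 12 rad/s
Differentiating the loop-closure r₂e^{iθ₂}+r₃e^{iθ₃}=r₁+r₄e^{iθ₄} gives r₂ω₂e^{iθ₂}+r₃ω₃e^{iθ₃}=r₄ω₄e^{iθ₄}.
Eliminating the other unknown: ω₄ = r₂ω₂ sin(θ₂−θ₃) / [r₄ sin(θ₄−θ₃)].
Numerator sine = +0.77273; denominator sine = +0.99995.
Result = 0.1177·12·(+0.77273) / (0.1659·(+0.99995)) = +6.5791 rad/s; magnitude 6.5791 rad/s.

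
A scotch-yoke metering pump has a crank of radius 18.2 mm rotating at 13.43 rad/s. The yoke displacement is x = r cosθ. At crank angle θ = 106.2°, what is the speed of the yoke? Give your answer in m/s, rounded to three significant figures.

ω = 13.43 rad/s
x = r cosθ ⇒ ẋ = −rω sinθ.
|v| = rω|sinθ| = 0.0182·13.43·|sin 106.2°| = 0.23472 m/s.

0.235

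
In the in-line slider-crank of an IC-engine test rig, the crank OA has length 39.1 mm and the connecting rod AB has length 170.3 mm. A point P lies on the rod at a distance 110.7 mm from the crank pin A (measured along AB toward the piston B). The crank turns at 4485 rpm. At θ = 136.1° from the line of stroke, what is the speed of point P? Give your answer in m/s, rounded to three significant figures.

ω = 469.7 rad/s.  Crank-pin speed |V_A| = rω = 18.364 m/s, perpendicular to OA.
Rod angle: sinφ = −(r/L) sinθ ⇒ φ = -9.161°; ω_rod = −rω cosθ/√(L²−r²sin²θ) = +78.703 rad/s.
V_P = V_A + ω_rod × AP, with AP = 0.1107 m along the rod.
Components: V_Px = −rω sinθ − a·ω_rod·sinφ = -11.347 m/s;  V_Py = rω cosθ + a·ω_rod·cosφ = -4.6309 m/s.
|V_P| = √(V_Px² + V_Py²) = 12.255 m/s.

12.3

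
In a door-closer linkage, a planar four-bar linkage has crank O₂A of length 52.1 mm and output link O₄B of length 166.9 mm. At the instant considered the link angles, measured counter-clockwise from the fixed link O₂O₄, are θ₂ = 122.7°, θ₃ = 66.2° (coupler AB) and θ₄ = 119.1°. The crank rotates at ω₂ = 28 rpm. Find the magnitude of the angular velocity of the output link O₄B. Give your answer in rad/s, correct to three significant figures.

0.957

ω₂ = 2.932 rad/s (from 28 rpm).
Differentiating the loop-closure r₂e^{iθ₂}+r₃e^{iθ₃}=r₁+r₄e^{iθ₄} gives r₂ω₂e^{iθ₂}+r₃ω₃e^{iθ₃}=r₄ω₄e^{iθ₄}.
Eliminating the other unknown: ω₄ = r₂ω₂ sin(θ₂−θ₃) / [r₄ sin(θ₄−θ₃)].
Numerator sine = +0.83389; denominator sine = +0.79758.
Result = 0.0521·2.932·(+0.83389) / (0.1669·(+0.79758)) = +0.95697 rad/s; magnitude 0.95697 rad/s.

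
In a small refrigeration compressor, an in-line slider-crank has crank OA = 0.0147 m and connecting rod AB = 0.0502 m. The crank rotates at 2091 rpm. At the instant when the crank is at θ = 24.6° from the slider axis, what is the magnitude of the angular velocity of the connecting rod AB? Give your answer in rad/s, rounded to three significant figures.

ω = 219 rad/s (converted from 2091 rpm).
The rod makes angle φ with the slider axis where L sinφ = r sinθ; differentiating, L cosφ·φ̇ = r ω cosθ.
L cosφ = √(L² − r² sin²θ) = 0.049826 m.
|ω_rod| = r ω |cosθ| / √(L² − r² sin²θ) = 0.0147·219·0.90924/0.049826 = 58.739 rad/s.

58.7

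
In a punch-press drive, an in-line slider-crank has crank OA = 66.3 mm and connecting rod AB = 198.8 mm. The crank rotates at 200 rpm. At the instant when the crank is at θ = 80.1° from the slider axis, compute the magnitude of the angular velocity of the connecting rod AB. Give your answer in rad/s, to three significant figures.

ω = 20.94 rad/s (converted from 200 rpm).
The rod makes angle φ with the slider axis where L sinφ = r sinθ; differentiating, L cosφ·φ̇ = r ω cosθ.
L cosφ = √(L² − r² sin²θ) = 0.18776 m.
|ω_rod| = r ω |cosθ| / √(L² − r² sin²θ) = 0.0663·20.94·0.17193/0.18776 = 1.2715 rad/s.

1.27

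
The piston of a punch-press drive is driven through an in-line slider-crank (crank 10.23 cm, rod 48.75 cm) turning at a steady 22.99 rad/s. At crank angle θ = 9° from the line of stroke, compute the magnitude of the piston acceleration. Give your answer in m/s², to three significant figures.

ω = 22.99 rad/s
x(θ) = r cosθ + √(L² − r² sin²θ); with ω constant, a = ω²·d²x/dθ².
d²x/dθ² = −r cosθ − r²(cos2θ)/√u − r⁴ sin²2θ/(4u^{3/2}),  u = L² − r² sin²θ = 0.2374 m².
Substituting r = 0.1023 m, L = 0.4875 m, θ = 9°: d²x/dθ² = -0.12149 m.
a = ω²·d²x/dθ² = (22.99)²·(-0.12149) = -64.213 m/s²;  |a| = 64.213 m/s².

64.2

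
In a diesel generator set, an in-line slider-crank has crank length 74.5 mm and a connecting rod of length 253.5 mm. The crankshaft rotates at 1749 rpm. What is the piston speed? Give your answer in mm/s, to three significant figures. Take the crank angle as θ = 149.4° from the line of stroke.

ω = 2π·1749/60 = 183.2 rad/s
For an in-line slider-crank, x = r cosθ + √(L² − r² sin²θ), so v = −rω sinθ·[1 + r cosθ/√(L² − r² sin²θ)].
With r = 0.0745 m, L = 0.2535 m, θ = 149.4°: √(L² − r² sin²θ) = 0.25065 m.
v = −0.0745·183.2·0.50904·[1 + 0.0745·-0.86074/0.25065] = -5.1689 m/s.
|v| = 5.1689 m/s = 5168.9 mm/s.

5170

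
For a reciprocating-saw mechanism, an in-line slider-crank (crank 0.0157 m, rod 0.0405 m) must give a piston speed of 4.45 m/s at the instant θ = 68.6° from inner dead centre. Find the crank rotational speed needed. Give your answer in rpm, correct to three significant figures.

For an in-line slider-crank, |v_piston| = rω|sinθ|·[1 + r cosθ/√(L² − r² sin²θ)].
With r = 0.0157 m, L = 0.0405 m, θ = 68.6°: the bracketed kinematic factor |dx/dθ| = 0.016835 m.
ω = v/|dx/dθ| = 4.45/0.016835 = 264.34 rad/s.
N = 60ω/(2π) = 2524.2 rpm.

2520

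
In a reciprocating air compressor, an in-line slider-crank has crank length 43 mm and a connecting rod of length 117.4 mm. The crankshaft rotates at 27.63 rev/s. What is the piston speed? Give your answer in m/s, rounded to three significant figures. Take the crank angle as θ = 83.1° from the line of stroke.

7.76

ω = 2π·27.6 = 173.6 rad/s
For an in-line slider-crank, x = r cosθ + √(L² − r² sin²θ), so v = −rω sinθ·[1 + r cosθ/√(L² − r² sin²θ)].
With r = 0.043 m, L = 0.1174 m, θ = 83.1°: √(L² − r² sin²θ) = 0.10936 m.
v = −0.043·173.6·0.99276·[1 + 0.043·0.12014/0.10936] = -7.761 m/s.
|v| = 7.761 m/s.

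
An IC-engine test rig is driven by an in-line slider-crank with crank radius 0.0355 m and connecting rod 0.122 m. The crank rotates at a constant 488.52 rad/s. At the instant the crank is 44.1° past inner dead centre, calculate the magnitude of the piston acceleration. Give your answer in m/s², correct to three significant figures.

6220

ω = 488.5 rad/s
x(θ) = r cosθ + √(L² − r² sin²θ); with ω constant, a = ω²·d²x/dθ².
d²x/dθ² = −r cosθ − r²(cos2θ)/√u − r⁴ sin²2θ/(4u^{3/2}),  u = L² − r² sin²θ = 0.0142737 m².
Substituting r = 0.0355 m, L = 0.122 m, θ = 44.1°: d²x/dθ² = -0.026057 m.
a = ω²·d²x/dθ² = (488.5)²·(-0.026057) = -6218.7 m/s²;  |a| = 6218.7 m/s².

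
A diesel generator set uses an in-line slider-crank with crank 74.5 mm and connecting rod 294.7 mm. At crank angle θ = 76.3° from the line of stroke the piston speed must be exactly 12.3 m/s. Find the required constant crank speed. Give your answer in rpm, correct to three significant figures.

For an in-line slider-crank, |v_piston| = rω|sinθ|·[1 + r cosθ/√(L² − r² sin²θ)].
With r = 0.0745 m, L = 0.2947 m, θ = 76.3°: the bracketed kinematic factor |dx/dθ| = 0.076851 m.
ω = v/|dx/dθ| = 12.3/0.076851 = 160.05 rad/s.
N = 60ω/(2π) = 1528.4 rpm.

1530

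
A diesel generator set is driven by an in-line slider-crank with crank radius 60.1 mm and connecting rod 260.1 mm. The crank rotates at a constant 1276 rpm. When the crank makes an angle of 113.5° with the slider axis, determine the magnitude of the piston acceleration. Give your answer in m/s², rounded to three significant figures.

ω = 2π·1276/60 = 133.6 rad/s
x(θ) = r cosθ + √(L² − r² sin²θ); with ω constant, a = ω²·d²x/dθ².
d²x/dθ² = −r cosθ − r²(cos2θ)/√u − r⁴ sin²2θ/(4u^{3/2}),  u = L² − r² sin²θ = 0.0646143 m².
Substituting r = 0.0601 m, L = 0.2601 m, θ = 113.5°: d²x/dθ² = +0.03355 m.
a = ω²·d²x/dθ² = (133.6)²·(+0.03355) = +599.03 m/s²;  |a| = 599.03 m/s².

599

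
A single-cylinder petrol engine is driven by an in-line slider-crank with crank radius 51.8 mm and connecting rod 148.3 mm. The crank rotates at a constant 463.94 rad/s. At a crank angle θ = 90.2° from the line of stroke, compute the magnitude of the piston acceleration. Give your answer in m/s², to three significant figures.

ω = 463.9 rad/s
x(θ) = r cosθ + √(L² − r² sin²θ); with ω constant, a = ω²·d²x/dθ².
d²x/dθ² = −r cosθ − r²(cos2θ)/√u − r⁴ sin²2θ/(4u^{3/2}),  u = L² − r² sin²θ = 0.0193097 m².
Substituting r = 0.0518 m, L = 0.1483 m, θ = 90.2°: d²x/dθ² = +0.01949 m.
a = ω²·d²x/dθ² = (463.9)²·(+0.01949) = +4195 m/s²;  |a| = 4195 m/s².

4200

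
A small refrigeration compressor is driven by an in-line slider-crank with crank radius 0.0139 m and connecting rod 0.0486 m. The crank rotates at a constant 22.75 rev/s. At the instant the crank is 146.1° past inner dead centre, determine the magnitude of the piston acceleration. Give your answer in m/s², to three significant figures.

203

ω = 2π·22.8 = 142.9 rad/s
x(θ) = r cosθ + √(L² − r² sin²θ); with ω constant, a = ω²·d²x/dθ².
d²x/dθ² = −r cosθ − r²(cos2θ)/√u − r⁴ sin²2θ/(4u^{3/2}),  u = L² − r² sin²θ = 0.00230186 m².
Substituting r = 0.0139 m, L = 0.0486 m, θ = 146.1°: d²x/dθ² = +0.0099431 m.
a = ω²·d²x/dθ² = (142.9)²·(+0.0099431) = +203.16 m/s²;  |a| = 203.16 m/s².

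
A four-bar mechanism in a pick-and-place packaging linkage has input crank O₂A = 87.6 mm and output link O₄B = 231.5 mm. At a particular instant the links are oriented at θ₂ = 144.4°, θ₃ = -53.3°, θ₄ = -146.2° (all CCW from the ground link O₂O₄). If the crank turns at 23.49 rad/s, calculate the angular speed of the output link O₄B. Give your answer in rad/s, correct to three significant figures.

2.71

ω₂ = 23.49 rad/s
Differentiating the loop-closure r₂e^{iθ₂}+r₃e^{iθ₃}=r₁+r₄e^{iθ₄} gives r₂ω₂e^{iθ₂}+r₃ω₃e^{iθ₃}=r₄ω₄e^{iθ₄}.
Eliminating the other unknown: ω₄ = r₂ω₂ sin(θ₂−θ₃) / [r₄ sin(θ₄−θ₃)].
Numerator sine = -0.30403; denominator sine = -0.99872.
Result = 0.0876·23.49·(-0.30403) / (0.2315·(-0.99872)) = +2.7059 rad/s; magnitude 2.7059 rad/s.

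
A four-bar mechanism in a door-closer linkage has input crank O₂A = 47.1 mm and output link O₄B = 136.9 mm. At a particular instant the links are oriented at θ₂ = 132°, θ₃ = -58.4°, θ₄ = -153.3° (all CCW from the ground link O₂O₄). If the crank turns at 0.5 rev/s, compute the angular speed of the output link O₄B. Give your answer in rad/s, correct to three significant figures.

0.196

ω₂ = 3.142 rad/s (from 0.5 rev/s).
Differentiating the loop-closure r₂e^{iθ₂}+r₃e^{iθ₃}=r₁+r₄e^{iθ₄} gives r₂ω₂e^{iθ₂}+r₃ω₃e^{iθ₃}=r₄ω₄e^{iθ₄}.
Eliminating the other unknown: ω₄ = r₂ω₂ sin(θ₂−θ₃) / [r₄ sin(θ₄−θ₃)].
Numerator sine = -0.18052; denominator sine = -0.99635.
Result = 0.0471·3.142·(-0.18052) / (0.1369·(-0.99635)) = +0.19583 rad/s; magnitude 0.19583 rad/s.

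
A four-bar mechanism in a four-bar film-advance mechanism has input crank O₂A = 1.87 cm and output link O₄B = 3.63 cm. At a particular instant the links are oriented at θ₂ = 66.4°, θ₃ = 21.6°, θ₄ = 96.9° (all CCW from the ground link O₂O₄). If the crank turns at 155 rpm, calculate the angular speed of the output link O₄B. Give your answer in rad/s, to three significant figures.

ω₂ = 16.23 rad/s (from 155 rpm).
Differentiating the loop-closure r₂e^{iθ₂}+r₃e^{iθ₃}=r₁+r₄e^{iθ₄} gives r₂ω₂e^{iθ₂}+r₃ω₃e^{iθ₃}=r₄ω₄e^{iθ₄}.
Eliminating the other unknown: ω₄ = r₂ω₂ sin(θ₂−θ₃) / [r₄ sin(θ₄−θ₃)].
Numerator sine = +0.70463; denominator sine = +0.96727.
Result = 0.0187·16.23·(+0.70463) / (0.0363·(+0.96727)) = +6.0913 rad/s; magnitude 6.0913 rad/s.

6.09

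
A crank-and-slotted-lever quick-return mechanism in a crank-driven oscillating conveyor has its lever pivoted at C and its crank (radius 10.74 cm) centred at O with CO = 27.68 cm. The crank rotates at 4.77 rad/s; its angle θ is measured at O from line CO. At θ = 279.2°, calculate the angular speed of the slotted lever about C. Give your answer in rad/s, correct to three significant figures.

ω = 4.77 rad/s
Crank pin A relative to C: A = (d + r cosθ, r sinθ); lever angle φ = atan2(r sinθ, d + r cosθ).
Differentiating tanφ: φ̇ = rω(d cosθ + r)/(d² + r² + 2dr cosθ).
d² + r² + 2dr cosθ = |CA|² = 0.097659 m²;  d cosθ + r = +0.15166 m.
|ω_lever| = |0.1074·4.77·+0.15166| / 0.097659 = 0.79555 rad/s.

0.796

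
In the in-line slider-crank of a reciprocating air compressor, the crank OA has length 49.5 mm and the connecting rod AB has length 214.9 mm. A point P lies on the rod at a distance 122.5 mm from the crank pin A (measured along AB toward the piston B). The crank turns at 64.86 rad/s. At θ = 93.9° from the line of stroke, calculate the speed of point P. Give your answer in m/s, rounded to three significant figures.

ω = 64.86 rad/s.  Crank-pin speed |V_A| = rω = 3.2106 m/s, perpendicular to OA.
Rod angle: sinφ = −(r/L) sinθ ⇒ φ = -13.286°; ω_rod = −rω cosθ/√(L²−r²sin²θ) = +1.0441 rad/s.
V_P = V_A + ω_rod × AP, with AP = 0.1225 m along the rod.
Components: V_Px = −rω sinθ − a·ω_rod·sinφ = -3.1737 m/s;  V_Py = rω cosθ + a·ω_rod·cosφ = -0.093891 m/s.
|V_P| = √(V_Px² + V_Py²) = 3.1751 m/s.

3.18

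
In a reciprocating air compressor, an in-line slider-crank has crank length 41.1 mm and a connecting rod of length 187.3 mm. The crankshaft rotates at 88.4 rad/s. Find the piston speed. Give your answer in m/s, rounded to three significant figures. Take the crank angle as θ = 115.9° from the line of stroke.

ω = 88.4 rad/s
For an in-line slider-crank, x = r cosθ + √(L² − r² sin²θ), so v = −rω sinθ·[1 + r cosθ/√(L² − r² sin²θ)].
With r = 0.0411 m, L = 0.1873 m, θ = 115.9°: √(L² − r² sin²θ) = 0.18361 m.
v = −0.0411·88.4·0.89956·[1 + 0.0411·-0.43680/0.18361] = -2.9488 m/s.
|v| = 2.9488 m/s.

2.95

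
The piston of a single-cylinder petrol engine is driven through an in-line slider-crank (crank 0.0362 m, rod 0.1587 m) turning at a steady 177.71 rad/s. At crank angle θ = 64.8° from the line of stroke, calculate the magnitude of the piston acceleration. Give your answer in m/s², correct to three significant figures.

319

ω = 177.7 rad/s
x(θ) = r cosθ + √(L² − r² sin²θ); with ω constant, a = ω²·d²x/dθ².
d²x/dθ² = −r cosθ − r²(cos2θ)/√u − r⁴ sin²2θ/(4u^{3/2}),  u = L² − r² sin²θ = 0.0241128 m².
Substituting r = 0.0362 m, L = 0.1587 m, θ = 64.8°: d²x/dθ² = -0.010102 m.
a = ω²·d²x/dθ² = (177.7)²·(-0.010102) = -319.03 m/s²;  |a| = 319.03 m/s².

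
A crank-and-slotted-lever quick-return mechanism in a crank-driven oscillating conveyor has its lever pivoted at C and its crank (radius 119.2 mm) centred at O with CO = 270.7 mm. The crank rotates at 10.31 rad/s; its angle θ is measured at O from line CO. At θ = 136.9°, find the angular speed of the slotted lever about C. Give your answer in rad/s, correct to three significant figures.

2.39

ω = 10.31 rad/s
Crank pin A relative to C: A = (d + r cosθ, r sinθ); lever angle φ = atan2(r sinθ, d + r cosθ).
Differentiating tanφ: φ̇ = rω(d cosθ + r)/(d² + r² + 2dr cosθ).
d² + r² + 2dr cosθ = |CA|² = 0.0403662 m²;  d cosθ + r = -0.078455 m.
|ω_lever| = |0.1192·10.31·-0.078455| / 0.0403662 = 2.3886 rad/s.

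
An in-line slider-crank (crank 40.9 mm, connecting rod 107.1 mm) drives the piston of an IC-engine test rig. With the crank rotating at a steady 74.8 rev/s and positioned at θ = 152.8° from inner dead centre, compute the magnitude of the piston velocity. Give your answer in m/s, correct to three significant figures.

ω = 2π·74.8 = 470 rad/s
For an in-line slider-crank, x = r cosθ + √(L² − r² sin²θ), so v = −rω sinθ·[1 + r cosθ/√(L² − r² sin²θ)].
With r = 0.0409 m, L = 0.1071 m, θ = 152.8°: √(L² − r² sin²θ) = 0.10546 m.
v = −0.0409·470·0.45710·[1 + 0.0409·-0.88942/0.10546] = -5.7556 m/s.
|v| = 5.7556 m/s.

5.76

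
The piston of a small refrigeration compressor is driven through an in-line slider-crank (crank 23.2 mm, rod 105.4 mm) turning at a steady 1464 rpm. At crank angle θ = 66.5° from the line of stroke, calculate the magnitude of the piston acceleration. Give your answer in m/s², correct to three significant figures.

135

ω = 2π·1464/60 = 153.3 rad/s
x(θ) = r cosθ + √(L² − r² sin²θ); with ω constant, a = ω²·d²x/dθ².
d²x/dθ² = −r cosθ − r²(cos2θ)/√u − r⁴ sin²2θ/(4u^{3/2}),  u = L² − r² sin²θ = 0.0106565 m².
Substituting r = 0.0232 m, L = 0.1054 m, θ = 66.5°: d²x/dθ² = -0.0057303 m.
a = ω²·d²x/dθ² = (153.3)²·(-0.0057303) = -134.68 m/s²;  |a| = 134.68 m/s².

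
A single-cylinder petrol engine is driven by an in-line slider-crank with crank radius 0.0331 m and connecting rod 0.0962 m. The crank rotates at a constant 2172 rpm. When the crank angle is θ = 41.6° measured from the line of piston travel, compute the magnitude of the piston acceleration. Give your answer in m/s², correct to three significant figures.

ω = 2π·2172/60 = 227.5 rad/s
x(θ) = r cosθ + √(L² − r² sin²θ); with ω constant, a = ω²·d²x/dθ².
d²x/dθ² = −r cosθ − r²(cos2θ)/√u − r⁴ sin²2θ/(4u^{3/2}),  u = L² − r² sin²θ = 0.0087715 m².
Substituting r = 0.0331 m, L = 0.0962 m, θ = 41.6°: d²x/dθ² = -0.026497 m.
a = ω²·d²x/dθ² = (227.5)²·(-0.026497) = -1370.8 m/s²;  |a| = 1370.8 m/s².

1370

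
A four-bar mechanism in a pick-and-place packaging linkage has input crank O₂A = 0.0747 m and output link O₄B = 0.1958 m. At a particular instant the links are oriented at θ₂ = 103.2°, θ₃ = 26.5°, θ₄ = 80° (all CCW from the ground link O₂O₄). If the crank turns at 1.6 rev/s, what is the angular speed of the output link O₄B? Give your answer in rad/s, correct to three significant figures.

4.64

ω₂ = 10.05 rad/s (from 1.6 rev/s).
Differentiating the loop-closure r₂e^{iθ₂}+r₃e^{iθ₃}=r₁+r₄e^{iθ₄} gives r₂ω₂e^{iθ₂}+r₃ω₃e^{iθ₃}=r₄ω₄e^{iθ₄}.
Eliminating the other unknown: ω₄ = r₂ω₂ sin(θ₂−θ₃) / [r₄ sin(θ₄−θ₃)].
Numerator sine = +0.97318; denominator sine = +0.80386.
Result = 0.0747·10.05·(+0.97318) / (0.1958·(+0.80386)) = +4.6432 rad/s; magnitude 4.6432 rad/s.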